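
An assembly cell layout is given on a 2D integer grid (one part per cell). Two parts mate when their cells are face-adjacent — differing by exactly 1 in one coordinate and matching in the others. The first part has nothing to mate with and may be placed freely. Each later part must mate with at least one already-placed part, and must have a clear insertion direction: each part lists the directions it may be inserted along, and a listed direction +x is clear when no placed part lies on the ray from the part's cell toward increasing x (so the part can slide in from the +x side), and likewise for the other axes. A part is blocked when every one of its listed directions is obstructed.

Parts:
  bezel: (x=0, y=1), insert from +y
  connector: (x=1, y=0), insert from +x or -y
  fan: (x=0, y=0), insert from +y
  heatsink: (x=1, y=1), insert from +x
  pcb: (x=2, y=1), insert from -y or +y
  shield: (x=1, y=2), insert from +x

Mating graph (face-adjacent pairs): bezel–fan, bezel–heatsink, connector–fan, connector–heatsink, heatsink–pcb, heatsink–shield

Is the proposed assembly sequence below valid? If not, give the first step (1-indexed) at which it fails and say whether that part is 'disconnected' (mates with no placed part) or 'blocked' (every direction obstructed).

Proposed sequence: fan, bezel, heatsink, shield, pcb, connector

Valid

1. fan@(0, 0) [+y clear] — {fan}
2. bezel@(0, 1) [+y clear] — {bezel, fan}
3. heatsink@(1, 1) [+x clear] — {bezel, fan, heatsink}
4. shield@(1, 2) [+x clear] — {bezel, fan, heatsink, shield}
5. pcb@(2, 1) [-y clear] — {bezel, fan, heatsink, pcb, shield}
6. connector@(1, 0) [+x clear] — {bezel, connector, fan, heatsink, pcb, shield}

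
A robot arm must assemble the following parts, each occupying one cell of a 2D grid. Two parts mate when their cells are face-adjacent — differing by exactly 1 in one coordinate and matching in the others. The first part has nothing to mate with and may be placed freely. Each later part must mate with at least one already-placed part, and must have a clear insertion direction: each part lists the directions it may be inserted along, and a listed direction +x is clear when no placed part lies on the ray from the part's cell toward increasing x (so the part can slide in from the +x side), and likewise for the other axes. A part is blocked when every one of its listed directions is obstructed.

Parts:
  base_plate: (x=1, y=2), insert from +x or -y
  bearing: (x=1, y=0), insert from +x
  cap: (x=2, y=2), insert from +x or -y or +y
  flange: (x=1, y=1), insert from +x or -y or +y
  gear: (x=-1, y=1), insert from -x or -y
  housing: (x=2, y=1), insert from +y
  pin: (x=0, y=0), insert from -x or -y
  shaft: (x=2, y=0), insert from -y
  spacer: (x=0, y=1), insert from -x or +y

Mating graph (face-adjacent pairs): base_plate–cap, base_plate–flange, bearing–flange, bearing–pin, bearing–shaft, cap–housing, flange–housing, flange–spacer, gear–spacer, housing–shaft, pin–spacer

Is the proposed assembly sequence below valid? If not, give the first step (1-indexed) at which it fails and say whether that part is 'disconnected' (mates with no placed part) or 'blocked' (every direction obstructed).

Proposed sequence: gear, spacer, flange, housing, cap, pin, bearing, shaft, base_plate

Invalid at step 9 (blocked)

1. gear@(-1, 1) [-x clear] — {gear}
2. spacer@(0, 1) [+y clear] — {gear, spacer}
3. flange@(1, 1) [+x clear] — {flange, gear, spacer}
4. housing@(2, 1) [+y clear] — {flange, gear, housing, spacer}
5. cap@(2, 2) [+x clear] — {cap, flange, gear, housing, spacer}
6. pin@(0, 0) [-x clear] — {cap, flange, gear, housing, pin, spacer}
7. bearing@(1, 0) [+x clear] — {bearing, cap, flange, gear, housing, pin, spacer}
8. shaft@(2, 0) [-y clear] — {bearing, cap, flange, gear, housing, pin, shaft, spacer}
9. base_plate@(1, 2) — +x/-y all obstructed ⇒ blocked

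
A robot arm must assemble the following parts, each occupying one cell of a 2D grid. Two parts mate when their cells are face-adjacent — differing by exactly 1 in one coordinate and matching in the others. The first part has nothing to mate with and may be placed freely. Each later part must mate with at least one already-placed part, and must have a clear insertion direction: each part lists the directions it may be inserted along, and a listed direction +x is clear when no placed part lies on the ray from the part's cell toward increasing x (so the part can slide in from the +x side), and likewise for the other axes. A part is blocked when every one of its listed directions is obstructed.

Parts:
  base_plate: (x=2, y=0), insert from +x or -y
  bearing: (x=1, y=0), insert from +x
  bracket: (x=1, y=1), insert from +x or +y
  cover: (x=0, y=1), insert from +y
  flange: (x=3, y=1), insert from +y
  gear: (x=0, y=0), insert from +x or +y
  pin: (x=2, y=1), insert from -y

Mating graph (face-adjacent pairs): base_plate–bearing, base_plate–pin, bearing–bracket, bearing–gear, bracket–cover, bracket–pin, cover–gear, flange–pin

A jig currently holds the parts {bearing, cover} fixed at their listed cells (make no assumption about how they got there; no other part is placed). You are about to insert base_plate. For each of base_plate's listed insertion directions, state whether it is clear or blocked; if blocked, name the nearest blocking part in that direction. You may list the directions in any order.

+x: clear; -y: clear

+x: ray from base_plate(2, 0) has no placed part ⇒ clear
-y: ray from base_plate(2, 0) has no placed part ⇒ clear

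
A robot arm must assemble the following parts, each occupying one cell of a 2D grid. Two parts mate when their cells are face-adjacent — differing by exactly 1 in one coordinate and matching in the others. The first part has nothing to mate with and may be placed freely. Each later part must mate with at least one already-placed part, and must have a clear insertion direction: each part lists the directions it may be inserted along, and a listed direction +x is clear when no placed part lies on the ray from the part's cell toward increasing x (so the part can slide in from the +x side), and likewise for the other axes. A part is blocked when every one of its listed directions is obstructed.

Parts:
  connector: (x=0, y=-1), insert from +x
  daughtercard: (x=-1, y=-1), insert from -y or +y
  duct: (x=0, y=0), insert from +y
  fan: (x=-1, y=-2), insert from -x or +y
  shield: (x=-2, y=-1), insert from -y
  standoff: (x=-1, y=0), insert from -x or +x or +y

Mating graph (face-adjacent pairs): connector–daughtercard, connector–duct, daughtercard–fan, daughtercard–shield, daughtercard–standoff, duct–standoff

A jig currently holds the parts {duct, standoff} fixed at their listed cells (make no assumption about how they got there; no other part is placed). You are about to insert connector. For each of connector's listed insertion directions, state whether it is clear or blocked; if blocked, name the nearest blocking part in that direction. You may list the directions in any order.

+x: ray from connector(0, -1) has no placed part ⇒ clear

+x: clear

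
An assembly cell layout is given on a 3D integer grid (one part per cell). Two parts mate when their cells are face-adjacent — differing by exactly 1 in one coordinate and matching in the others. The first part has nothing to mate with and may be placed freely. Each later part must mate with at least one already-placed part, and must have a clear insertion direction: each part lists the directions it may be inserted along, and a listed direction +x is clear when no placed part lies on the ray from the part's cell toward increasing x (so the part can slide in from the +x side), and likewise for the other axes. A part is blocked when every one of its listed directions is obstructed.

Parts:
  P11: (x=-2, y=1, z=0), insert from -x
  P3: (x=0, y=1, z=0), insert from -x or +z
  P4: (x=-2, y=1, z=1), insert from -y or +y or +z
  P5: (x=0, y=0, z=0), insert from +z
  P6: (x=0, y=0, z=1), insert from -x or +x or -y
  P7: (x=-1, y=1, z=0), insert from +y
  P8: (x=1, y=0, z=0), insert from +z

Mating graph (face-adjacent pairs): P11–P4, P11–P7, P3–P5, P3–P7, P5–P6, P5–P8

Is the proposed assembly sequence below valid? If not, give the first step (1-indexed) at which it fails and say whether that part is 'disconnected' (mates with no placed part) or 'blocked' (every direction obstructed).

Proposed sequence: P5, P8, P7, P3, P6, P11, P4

Invalid at step 3 (disconnected)

1. P5@(0, 0, 0) [+z clear] — {P5}
2. P8@(1, 0, 0) [+z clear] — {P5, P8}
3. P7@(-1, 1, 0) — no placed neighbour ⇒ disconnected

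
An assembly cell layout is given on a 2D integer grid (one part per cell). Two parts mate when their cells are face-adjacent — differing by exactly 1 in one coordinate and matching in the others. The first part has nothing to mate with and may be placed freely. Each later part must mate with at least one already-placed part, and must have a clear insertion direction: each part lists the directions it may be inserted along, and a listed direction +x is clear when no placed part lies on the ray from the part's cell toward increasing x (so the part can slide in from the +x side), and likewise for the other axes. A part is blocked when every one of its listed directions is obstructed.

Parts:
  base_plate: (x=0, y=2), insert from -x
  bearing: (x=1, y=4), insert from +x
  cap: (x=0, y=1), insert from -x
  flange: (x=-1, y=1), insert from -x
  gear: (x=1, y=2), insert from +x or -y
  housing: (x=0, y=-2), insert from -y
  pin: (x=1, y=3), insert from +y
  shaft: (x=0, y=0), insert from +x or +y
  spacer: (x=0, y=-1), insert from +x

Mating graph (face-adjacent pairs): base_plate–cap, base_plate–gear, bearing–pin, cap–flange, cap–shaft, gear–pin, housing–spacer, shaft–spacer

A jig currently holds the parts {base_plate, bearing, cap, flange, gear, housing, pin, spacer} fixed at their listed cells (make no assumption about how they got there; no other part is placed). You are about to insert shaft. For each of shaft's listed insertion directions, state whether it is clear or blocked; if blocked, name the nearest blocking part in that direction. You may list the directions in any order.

+x: clear; +y: blocked by cap

+x: ray from shaft(0, 0) has no placed part ⇒ clear
+y: nearest on ray is cap@(0, 1) ⇒ blocked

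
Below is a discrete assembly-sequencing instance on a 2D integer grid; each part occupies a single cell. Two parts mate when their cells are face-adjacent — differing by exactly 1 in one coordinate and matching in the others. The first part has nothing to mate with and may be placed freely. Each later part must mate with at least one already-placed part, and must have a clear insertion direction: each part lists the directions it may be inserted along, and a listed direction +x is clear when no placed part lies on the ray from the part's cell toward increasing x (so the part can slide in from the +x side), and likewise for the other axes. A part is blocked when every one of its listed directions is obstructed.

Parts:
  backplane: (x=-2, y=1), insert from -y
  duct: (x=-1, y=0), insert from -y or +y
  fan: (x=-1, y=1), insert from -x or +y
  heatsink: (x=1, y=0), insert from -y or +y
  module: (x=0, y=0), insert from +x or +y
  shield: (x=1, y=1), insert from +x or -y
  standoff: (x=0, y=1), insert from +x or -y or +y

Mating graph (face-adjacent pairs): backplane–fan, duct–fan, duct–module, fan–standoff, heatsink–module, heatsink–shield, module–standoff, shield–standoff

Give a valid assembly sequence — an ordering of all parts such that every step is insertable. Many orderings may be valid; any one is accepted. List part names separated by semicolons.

heatsink; module; duct; fan; backplane; standoff; shield

1. heatsink@(1, 0) [-y clear] — {heatsink}
2. module@(0, 0) [+y clear] — {heatsink, module}
3. duct@(-1, 0) [-y clear] — {duct, heatsink, module}
4. fan@(-1, 1) [-x clear] — {duct, fan, heatsink, module}
5. backplane@(-2, 1) [-y clear] — {backplane, duct, fan, heatsink, module}
6. standoff@(0, 1) [+x clear] — {backplane, duct, fan, heatsink, module, standoff}
7. shield@(1, 1) [+x clear] — {backplane, duct, fan, heatsink, module, shield, standoff}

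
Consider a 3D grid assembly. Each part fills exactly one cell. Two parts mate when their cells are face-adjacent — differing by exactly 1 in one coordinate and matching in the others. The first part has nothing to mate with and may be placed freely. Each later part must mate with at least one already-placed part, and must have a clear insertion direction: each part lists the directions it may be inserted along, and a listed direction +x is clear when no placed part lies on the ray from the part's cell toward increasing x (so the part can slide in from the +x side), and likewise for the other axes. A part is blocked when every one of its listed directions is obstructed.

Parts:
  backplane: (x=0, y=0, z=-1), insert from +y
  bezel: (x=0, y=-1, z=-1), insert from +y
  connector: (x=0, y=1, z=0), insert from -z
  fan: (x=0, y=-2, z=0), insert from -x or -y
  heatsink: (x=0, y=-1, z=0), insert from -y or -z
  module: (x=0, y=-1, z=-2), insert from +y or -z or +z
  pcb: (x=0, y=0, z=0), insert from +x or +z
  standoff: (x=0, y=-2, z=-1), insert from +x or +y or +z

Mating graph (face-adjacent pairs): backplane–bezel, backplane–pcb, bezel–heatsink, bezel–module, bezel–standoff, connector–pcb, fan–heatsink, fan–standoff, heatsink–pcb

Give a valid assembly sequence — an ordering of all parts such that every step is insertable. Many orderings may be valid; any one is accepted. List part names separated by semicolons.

1. module@(0, -1, -2) [+y clear] — {module}
2. bezel@(0, -1, -1) [+y clear] — {bezel, module}
3. backplane@(0, 0, -1) [+y clear] — {backplane, bezel, module}
4. heatsink@(0, -1, 0) [-y clear] — {backplane, bezel, heatsink, module}
5. fan@(0, -2, 0) [-x clear] — {backplane, bezel, fan, heatsink, module}
6. standoff@(0, -2, -1) [+x clear] — {backplane, bezel, fan, heatsink, module, standoff}
7. pcb@(0, 0, 0) [+x clear] — {backplane, bezel, fan, heatsink, module, pcb, standoff}
8. connector@(0, 1, 0) [-z clear] — {backplane, bezel, connector, fan, heatsink, module, pcb, standoff}

module; bezel; backplane; heatsink; fan; standoff; pcb; connector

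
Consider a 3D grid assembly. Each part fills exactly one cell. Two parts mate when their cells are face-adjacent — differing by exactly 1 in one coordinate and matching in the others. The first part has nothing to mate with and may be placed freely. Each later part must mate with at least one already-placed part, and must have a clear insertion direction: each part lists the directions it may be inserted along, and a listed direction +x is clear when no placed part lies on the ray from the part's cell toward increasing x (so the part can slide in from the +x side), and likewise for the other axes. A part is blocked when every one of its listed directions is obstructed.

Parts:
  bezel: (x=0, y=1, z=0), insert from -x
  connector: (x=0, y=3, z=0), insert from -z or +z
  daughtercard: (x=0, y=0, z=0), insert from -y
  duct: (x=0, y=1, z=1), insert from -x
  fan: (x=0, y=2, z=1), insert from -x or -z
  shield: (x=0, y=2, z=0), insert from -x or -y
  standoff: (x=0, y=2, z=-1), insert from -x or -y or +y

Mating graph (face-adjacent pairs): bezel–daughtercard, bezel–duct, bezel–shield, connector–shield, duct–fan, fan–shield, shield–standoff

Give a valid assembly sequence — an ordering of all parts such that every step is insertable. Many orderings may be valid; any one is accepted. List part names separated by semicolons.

1. standoff@(0, 2, -1) [-x clear] — {standoff}
2. shield@(0, 2, 0) [-x clear] — {shield, standoff}
3. fan@(0, 2, 1) [-x clear] — {fan, shield, standoff}
4. duct@(0, 1, 1) [-x clear] — {duct, fan, shield, standoff}
5. bezel@(0, 1, 0) [-x clear] — {bezel, duct, fan, shield, standoff}
6. daughtercard@(0, 0, 0) [-y clear] — {bezel, daughtercard, duct, fan, shield, standoff}
7. connector@(0, 3, 0) [-z clear] — {bezel, connector, daughtercard, duct, fan, shield, standoff}

standoff; shield; fan; duct; bezel; daughtercard; connector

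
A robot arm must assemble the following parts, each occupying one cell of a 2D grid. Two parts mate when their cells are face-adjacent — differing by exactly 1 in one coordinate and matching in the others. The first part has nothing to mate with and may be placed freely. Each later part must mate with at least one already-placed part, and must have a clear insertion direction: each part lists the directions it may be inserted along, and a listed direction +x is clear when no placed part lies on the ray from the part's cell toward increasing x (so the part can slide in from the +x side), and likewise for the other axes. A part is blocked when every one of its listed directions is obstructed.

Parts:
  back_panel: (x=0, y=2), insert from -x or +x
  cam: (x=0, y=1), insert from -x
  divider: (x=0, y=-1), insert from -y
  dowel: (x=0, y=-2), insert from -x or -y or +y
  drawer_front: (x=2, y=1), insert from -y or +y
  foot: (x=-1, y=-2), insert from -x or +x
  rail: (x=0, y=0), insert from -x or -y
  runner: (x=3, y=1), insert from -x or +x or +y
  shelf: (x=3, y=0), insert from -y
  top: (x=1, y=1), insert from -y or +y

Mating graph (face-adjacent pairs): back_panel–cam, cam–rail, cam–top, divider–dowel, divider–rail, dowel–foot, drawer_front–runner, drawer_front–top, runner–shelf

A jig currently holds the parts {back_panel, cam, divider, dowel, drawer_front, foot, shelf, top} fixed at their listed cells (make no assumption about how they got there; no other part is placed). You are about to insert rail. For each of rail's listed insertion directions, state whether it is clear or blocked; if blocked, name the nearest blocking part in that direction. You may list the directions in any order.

-x: clear; -y: blocked by divider

-x: ray from rail(0, 0) has no placed part ⇒ clear
-y: nearest on ray is divider@(0, -1) ⇒ blocked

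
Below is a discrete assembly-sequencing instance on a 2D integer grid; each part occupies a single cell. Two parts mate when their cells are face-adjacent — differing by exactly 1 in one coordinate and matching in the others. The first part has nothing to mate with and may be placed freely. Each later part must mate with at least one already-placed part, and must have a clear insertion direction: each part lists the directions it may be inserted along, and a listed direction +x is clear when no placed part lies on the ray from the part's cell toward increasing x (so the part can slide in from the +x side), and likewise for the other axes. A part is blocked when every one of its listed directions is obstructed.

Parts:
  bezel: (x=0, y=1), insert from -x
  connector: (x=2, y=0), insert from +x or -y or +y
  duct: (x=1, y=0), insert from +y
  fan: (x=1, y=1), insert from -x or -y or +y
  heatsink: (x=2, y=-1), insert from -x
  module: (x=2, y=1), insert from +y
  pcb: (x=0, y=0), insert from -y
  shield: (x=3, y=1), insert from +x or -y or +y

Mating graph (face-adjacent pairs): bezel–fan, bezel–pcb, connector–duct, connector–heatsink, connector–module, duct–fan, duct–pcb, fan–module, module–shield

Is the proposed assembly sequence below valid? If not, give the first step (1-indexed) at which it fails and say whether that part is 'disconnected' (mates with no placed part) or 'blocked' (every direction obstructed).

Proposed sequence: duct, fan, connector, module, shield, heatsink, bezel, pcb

1. duct@(1, 0) [+y clear] — {duct}
2. fan@(1, 1) [-x clear] — {duct, fan}
3. connector@(2, 0) [+x clear] — {connector, duct, fan}
4. module@(2, 1) [+y clear] — {connector, duct, fan, module}
5. shield@(3, 1) [+x clear] — {connector, duct, fan, module, shield}
6. heatsink@(2, -1) [-x clear] — {connector, duct, fan, heatsink, module, shield}
7. bezel@(0, 1) [-x clear] — {bezel, connector, duct, fan, heatsink, module, shield}
8. pcb@(0, 0) [-y clear] — {bezel, connector, duct, fan, heatsink, module, pcb, shield}

Valid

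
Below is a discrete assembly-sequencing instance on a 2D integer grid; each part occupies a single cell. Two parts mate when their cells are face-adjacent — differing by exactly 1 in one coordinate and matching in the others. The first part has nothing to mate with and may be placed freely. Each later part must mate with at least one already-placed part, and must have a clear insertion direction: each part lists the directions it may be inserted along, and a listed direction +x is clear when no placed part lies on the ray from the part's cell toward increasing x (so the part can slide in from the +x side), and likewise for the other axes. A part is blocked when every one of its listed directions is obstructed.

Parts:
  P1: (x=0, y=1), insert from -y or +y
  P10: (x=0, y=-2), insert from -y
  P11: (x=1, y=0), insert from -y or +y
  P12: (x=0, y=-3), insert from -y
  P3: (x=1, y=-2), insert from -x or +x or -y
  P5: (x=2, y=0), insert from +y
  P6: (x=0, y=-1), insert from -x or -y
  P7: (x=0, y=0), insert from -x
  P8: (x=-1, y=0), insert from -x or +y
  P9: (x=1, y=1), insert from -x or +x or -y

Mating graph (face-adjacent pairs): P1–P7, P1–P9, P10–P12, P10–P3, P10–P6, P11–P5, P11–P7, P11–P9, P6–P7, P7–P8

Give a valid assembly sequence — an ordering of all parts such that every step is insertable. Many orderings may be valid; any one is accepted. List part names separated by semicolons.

1. P1@(0, 1) [-y clear] — {P1}
2. P7@(0, 0) [-x clear] — {P1, P7}
3. P8@(-1, 0) [-x clear] — {P1, P7, P8}
4. P6@(0, -1) [-x clear] — {P1, P6, P7, P8}
5. P10@(0, -2) [-y clear] — {P1, P10, P6, P7, P8}
6. P12@(0, -3) [-y clear] — {P1, P10, P12, P6, P7, P8}
7. P11@(1, 0) [-y clear] — {P1, P10, P11, P12, P6, P7, P8}
8. P5@(2, 0) [+y clear] — {P1, P10, P11, P12, P5, P6, P7, P8}
9. P3@(1, -2) [+x clear] — {P1, P10, P11, P12, P3, P5, P6, P7, P8}
10. P9@(1, 1) [+x clear] — {P1, P10, P11, P12, P3, P5, P6, P7, P8, P9}

P1; P7; P8; P6; P10; P12; P11; P5; P3; P9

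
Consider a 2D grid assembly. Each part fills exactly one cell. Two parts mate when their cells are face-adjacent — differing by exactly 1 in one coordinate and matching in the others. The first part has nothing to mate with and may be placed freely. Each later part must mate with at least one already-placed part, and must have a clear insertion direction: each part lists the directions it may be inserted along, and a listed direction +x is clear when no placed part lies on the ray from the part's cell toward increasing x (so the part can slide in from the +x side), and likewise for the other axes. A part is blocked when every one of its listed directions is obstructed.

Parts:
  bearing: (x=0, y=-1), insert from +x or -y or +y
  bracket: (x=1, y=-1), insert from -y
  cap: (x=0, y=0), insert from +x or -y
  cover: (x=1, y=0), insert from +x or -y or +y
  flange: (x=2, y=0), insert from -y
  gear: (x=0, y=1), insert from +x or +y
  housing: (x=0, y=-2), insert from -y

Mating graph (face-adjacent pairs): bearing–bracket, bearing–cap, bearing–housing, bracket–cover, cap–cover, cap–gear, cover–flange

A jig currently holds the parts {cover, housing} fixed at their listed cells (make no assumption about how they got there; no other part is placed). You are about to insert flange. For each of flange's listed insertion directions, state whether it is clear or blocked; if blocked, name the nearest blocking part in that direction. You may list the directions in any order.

-y: clear

-y: ray from flange(2, 0) has no placed part ⇒ clear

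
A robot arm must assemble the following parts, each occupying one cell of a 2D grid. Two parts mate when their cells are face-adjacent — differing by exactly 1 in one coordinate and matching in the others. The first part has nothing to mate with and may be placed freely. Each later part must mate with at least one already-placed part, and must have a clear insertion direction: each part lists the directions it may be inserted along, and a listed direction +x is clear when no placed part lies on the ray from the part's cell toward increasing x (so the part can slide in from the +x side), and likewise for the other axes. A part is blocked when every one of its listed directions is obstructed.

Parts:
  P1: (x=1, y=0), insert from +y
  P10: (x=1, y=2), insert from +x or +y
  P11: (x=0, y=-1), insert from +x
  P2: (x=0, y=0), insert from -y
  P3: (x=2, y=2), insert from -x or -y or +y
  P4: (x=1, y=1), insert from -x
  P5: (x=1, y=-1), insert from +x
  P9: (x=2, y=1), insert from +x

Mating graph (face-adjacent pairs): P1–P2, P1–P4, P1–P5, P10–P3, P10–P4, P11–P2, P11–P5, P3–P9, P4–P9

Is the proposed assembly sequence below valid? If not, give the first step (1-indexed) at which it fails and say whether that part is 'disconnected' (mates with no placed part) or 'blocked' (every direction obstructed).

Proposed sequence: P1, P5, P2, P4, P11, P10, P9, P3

1. P1@(1, 0) [+y clear] — {P1}
2. P5@(1, -1) [+x clear] — {P1, P5}
3. P2@(0, 0) [-y clear] — {P1, P2, P5}
4. P4@(1, 1) [-x clear] — {P1, P2, P4, P5}
5. P11@(0, -1) — +x all obstructed ⇒ blocked

Invalid at step 5 (blocked)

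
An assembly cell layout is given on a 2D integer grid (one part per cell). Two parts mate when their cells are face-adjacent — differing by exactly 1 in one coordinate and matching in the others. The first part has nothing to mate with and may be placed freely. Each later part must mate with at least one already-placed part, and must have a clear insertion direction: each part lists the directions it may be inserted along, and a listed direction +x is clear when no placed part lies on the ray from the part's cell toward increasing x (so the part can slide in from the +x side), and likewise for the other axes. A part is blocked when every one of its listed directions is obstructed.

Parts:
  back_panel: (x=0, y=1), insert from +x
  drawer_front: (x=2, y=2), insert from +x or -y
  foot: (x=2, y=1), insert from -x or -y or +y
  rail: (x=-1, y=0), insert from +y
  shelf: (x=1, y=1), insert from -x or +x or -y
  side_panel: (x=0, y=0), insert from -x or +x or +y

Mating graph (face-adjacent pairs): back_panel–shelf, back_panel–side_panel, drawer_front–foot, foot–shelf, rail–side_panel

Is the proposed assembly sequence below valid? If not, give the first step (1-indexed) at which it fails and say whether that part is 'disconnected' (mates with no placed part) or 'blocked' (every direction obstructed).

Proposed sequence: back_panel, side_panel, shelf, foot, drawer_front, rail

1. back_panel@(0, 1) [+x clear] — {back_panel}
2. side_panel@(0, 0) [-x clear] — {back_panel, side_panel}
3. shelf@(1, 1) [+x clear] — {back_panel, shelf, side_panel}
4. foot@(2, 1) [-y clear] — {back_panel, foot, shelf, side_panel}
5. drawer_front@(2, 2) [+x clear] — {back_panel, drawer_front, foot, shelf, side_panel}
6. rail@(-1, 0) [+y clear] — {back_panel, drawer_front, foot, rail, shelf, side_panel}

Valid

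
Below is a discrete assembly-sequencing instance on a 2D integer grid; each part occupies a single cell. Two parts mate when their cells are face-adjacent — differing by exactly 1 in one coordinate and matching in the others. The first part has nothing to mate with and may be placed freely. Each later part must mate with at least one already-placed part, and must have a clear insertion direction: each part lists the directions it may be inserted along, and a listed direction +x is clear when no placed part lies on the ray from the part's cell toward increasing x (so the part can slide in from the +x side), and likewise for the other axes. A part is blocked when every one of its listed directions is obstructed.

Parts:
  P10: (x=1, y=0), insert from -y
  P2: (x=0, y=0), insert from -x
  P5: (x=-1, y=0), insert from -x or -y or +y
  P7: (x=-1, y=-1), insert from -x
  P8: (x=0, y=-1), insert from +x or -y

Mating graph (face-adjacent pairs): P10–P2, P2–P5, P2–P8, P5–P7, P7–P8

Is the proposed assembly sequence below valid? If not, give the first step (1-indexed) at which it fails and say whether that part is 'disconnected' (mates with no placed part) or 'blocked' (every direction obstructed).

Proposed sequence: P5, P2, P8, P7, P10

1. P5@(-1, 0) [-x clear] — {P5}
2. P2@(0, 0) — -x all obstructed ⇒ blocked

Invalid at step 2 (blocked)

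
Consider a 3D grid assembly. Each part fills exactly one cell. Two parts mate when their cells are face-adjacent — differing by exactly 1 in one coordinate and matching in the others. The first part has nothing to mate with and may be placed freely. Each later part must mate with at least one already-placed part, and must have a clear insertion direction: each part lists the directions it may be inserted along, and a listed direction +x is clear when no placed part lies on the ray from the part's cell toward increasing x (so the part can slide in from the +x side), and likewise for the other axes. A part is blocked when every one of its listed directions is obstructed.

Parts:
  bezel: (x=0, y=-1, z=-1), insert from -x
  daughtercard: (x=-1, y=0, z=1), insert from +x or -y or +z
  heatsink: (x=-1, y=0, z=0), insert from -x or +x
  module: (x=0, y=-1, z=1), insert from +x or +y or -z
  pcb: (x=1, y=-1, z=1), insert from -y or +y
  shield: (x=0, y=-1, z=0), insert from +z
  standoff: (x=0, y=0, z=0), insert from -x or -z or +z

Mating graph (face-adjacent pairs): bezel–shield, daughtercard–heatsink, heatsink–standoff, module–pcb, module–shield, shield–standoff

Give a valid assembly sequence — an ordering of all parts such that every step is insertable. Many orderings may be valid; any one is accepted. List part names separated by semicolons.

heatsink; standoff; shield; module; pcb; daughtercard; bezel

1. heatsink@(-1, 0, 0) [-x clear] — {heatsink}
2. standoff@(0, 0, 0) [-z clear] — {heatsink, standoff}
3. shield@(0, -1, 0) [+z clear] — {heatsink, shield, standoff}
4. module@(0, -1, 1) [+x clear] — {heatsink, module, shield, standoff}
5. pcb@(1, -1, 1) [-y clear] — {heatsink, module, pcb, shield, standoff}
6. daughtercard@(-1, 0, 1) [+x clear] — {daughtercard, heatsink, module, pcb, shield, standoff}
7. bezel@(0, -1, -1) [-x clear] — {bezel, daughtercard, heatsink, module, pcb, shield, standoff}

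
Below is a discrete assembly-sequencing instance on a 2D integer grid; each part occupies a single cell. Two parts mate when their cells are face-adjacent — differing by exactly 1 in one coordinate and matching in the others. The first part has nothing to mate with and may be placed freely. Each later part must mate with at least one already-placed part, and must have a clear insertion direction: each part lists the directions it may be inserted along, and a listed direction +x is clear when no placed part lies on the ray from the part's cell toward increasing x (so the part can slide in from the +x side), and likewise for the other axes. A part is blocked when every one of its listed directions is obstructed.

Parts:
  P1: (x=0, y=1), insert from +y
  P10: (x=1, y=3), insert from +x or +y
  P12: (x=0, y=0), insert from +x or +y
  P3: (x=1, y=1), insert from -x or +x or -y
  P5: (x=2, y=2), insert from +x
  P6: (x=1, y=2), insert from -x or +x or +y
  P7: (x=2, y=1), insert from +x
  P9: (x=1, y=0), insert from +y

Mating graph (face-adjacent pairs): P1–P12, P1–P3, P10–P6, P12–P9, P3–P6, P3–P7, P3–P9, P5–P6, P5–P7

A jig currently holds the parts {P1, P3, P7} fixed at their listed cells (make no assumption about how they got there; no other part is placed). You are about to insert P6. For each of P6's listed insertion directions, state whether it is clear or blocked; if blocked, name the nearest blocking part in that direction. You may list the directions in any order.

+x: clear; +y: clear; -x: clear

-x: ray from P6(1, 2) has no placed part ⇒ clear
+x: ray from P6(1, 2) has no placed part ⇒ clear
+y: ray from P6(1, 2) has no placed part ⇒ clear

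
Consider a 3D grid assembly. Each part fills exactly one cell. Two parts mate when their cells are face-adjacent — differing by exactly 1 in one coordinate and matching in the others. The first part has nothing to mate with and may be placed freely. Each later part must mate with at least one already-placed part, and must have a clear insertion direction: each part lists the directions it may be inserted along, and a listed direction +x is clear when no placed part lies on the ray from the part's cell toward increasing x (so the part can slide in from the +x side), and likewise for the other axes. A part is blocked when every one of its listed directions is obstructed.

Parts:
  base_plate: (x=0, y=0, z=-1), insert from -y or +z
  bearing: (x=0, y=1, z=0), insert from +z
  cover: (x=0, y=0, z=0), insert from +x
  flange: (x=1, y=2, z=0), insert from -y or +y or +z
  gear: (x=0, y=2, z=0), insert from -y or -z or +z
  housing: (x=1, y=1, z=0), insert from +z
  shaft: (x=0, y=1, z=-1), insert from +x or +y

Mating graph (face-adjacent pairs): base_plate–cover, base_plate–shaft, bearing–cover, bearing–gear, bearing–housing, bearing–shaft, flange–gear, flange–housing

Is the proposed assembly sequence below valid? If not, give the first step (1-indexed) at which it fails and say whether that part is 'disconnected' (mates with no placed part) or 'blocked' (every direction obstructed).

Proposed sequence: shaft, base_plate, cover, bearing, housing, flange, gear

Valid

1. shaft@(0, 1, -1) [+x clear] — {shaft}
2. base_plate@(0, 0, -1) [-y clear] — {base_plate, shaft}
3. cover@(0, 0, 0) [+x clear] — {base_plate, cover, shaft}
4. bearing@(0, 1, 0) [+z clear] — {base_plate, bearing, cover, shaft}
5. housing@(1, 1, 0) [+z clear] — {base_plate, bearing, cover, housing, shaft}
6. flange@(1, 2, 0) [+y clear] — {base_plate, bearing, cover, flange, housing, shaft}
7. gear@(0, 2, 0) [-z clear] — {base_plate, bearing, cover, flange, gear, housing, shaft}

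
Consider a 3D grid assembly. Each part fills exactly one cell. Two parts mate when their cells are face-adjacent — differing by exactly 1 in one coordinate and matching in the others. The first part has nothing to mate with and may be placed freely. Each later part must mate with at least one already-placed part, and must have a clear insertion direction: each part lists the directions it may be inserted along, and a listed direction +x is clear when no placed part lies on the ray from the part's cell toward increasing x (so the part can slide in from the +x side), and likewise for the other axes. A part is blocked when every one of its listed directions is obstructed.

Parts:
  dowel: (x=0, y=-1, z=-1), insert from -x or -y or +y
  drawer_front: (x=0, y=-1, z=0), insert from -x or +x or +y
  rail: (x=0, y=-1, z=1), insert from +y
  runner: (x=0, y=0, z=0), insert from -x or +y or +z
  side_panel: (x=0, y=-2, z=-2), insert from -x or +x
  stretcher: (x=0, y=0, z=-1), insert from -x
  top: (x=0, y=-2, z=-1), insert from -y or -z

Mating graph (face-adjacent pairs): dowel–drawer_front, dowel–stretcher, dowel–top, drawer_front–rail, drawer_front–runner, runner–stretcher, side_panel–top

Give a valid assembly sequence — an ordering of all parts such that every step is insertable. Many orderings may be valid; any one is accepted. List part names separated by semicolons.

1. top@(0, -2, -1) [-y clear] — {top}
2. side_panel@(0, -2, -2) [-x clear] — {side_panel, top}
3. dowel@(0, -1, -1) [-x clear] — {dowel, side_panel, top}
4. drawer_front@(0, -1, 0) [-x clear] — {dowel, drawer_front, side_panel, top}
5. rail@(0, -1, 1) [+y clear] — {dowel, drawer_front, rail, side_panel, top}
6. runner@(0, 0, 0) [-x clear] — {dowel, drawer_front, rail, runner, side_panel, top}
7. stretcher@(0, 0, -1) [-x clear] — {dowel, drawer_front, rail, runner, side_panel, stretcher, top}

top; side_panel; dowel; drawer_front; rail; runner; stretcher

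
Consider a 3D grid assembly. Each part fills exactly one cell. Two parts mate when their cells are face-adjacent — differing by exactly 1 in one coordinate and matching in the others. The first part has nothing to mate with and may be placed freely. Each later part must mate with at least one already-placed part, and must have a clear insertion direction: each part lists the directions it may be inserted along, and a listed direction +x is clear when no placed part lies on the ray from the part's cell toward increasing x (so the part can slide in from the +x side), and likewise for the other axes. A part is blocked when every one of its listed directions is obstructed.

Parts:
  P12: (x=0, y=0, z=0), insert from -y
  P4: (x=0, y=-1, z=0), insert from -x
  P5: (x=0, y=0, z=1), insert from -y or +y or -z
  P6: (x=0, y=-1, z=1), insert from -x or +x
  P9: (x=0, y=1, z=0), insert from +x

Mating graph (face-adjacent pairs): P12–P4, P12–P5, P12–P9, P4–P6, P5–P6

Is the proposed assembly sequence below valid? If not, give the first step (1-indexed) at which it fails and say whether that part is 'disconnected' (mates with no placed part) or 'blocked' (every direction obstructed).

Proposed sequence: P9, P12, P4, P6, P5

Valid

1. P9@(0, 1, 0) [+x clear] — {P9}
2. P12@(0, 0, 0) [-y clear] — {P12, P9}
3. P4@(0, -1, 0) [-x clear] — {P12, P4, P9}
4. P6@(0, -1, 1) [-x clear] — {P12, P4, P6, P9}
5. P5@(0, 0, 1) [+y clear] — {P12, P4, P5, P6, P9}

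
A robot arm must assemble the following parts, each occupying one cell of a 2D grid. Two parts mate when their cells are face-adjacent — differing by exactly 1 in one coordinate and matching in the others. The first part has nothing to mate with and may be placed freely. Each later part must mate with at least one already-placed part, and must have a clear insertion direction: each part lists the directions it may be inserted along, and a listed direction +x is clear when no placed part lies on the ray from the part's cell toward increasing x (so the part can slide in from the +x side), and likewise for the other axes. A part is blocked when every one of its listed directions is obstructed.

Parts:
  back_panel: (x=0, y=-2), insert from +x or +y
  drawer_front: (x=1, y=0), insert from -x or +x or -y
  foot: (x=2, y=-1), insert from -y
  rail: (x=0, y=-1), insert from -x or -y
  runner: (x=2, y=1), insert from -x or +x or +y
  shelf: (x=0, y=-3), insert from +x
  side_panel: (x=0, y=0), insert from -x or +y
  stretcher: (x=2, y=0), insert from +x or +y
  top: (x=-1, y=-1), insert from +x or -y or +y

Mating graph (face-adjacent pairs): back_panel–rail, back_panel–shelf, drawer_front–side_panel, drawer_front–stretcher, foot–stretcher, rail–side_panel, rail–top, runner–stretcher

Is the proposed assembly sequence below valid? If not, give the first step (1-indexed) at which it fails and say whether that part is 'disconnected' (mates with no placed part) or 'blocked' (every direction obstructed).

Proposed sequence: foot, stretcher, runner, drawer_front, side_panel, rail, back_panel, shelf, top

Valid

1. foot@(2, -1) [-y clear] — {foot}
2. stretcher@(2, 0) [+x clear] — {foot, stretcher}
3. runner@(2, 1) [-x clear] — {foot, runner, stretcher}
4. drawer_front@(1, 0) [-x clear] — {drawer_front, foot, runner, stretcher}
5. side_panel@(0, 0) [-x clear] — {drawer_front, foot, runner, side_panel, stretcher}
6. rail@(0, -1) [-x clear] — {drawer_front, foot, rail, runner, side_panel, stretcher}
7. back_panel@(0, -2) [+x clear] — {back_panel, drawer_front, foot, rail, runner, side_panel, stretcher}
8. shelf@(0, -3) [+x clear] — {back_panel, drawer_front, foot, rail, runner, shelf, side_panel, stretcher}
9. top@(-1, -1) [-y clear] — {back_panel, drawer_front, foot, rail, runner, shelf, side_panel, stretcher, top}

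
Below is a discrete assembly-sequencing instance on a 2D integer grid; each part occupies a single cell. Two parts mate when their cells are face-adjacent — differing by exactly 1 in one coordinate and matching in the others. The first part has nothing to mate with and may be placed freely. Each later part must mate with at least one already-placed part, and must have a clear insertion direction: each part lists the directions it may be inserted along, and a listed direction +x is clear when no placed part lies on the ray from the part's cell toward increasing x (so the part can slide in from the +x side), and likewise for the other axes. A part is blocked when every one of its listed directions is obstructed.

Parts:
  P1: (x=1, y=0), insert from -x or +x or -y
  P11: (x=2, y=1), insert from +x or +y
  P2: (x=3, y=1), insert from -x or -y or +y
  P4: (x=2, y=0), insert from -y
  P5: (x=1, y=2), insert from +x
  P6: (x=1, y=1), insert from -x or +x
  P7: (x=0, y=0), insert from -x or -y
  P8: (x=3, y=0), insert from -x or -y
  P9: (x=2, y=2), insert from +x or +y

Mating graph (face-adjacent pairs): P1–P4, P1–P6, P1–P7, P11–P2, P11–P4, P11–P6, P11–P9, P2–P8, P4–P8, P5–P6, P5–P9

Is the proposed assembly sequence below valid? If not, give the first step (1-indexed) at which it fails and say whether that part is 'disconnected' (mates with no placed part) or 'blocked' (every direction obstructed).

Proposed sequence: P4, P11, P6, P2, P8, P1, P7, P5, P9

1. P4@(2, 0) [-y clear] — {P4}
2. P11@(2, 1) [+x clear] — {P11, P4}
3. P6@(1, 1) [-x clear] — {P11, P4, P6}
4. P2@(3, 1) [-y clear] — {P11, P2, P4, P6}
5. P8@(3, 0) [-y clear] — {P11, P2, P4, P6, P8}
6. P1@(1, 0) [-x clear] — {P1, P11, P2, P4, P6, P8}
7. P7@(0, 0) [-x clear] — {P1, P11, P2, P4, P6, P7, P8}
8. P5@(1, 2) [+x clear] — {P1, P11, P2, P4, P5, P6, P7, P8}
9. P9@(2, 2) [+x clear] — {P1, P11, P2, P4, P5, P6, P7, P8, P9}

Valid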